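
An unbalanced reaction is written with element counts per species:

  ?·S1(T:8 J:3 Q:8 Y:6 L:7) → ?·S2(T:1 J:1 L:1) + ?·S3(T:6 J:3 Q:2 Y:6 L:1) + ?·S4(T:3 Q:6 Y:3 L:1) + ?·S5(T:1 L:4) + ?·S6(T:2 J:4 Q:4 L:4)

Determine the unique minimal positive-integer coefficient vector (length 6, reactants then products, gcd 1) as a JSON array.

T: 4·8 = 32 | 2·1+2·6+4·3+4·1+1·2 = 32
J: 4·3 = 12 | 2·1+2·3+4·0+4·0+1·4 = 12
Q: 4·8 = 32 | 2·0+2·2+4·6+4·0+1·4 = 32
Y: 4·6 = 24 | 2·0+2·6+4·3+4·0+1·0 = 24
L: 4·7 = 28 | 2·1+2·1+4·1+4·4+1·4 = 28
gcd(4,2,2,4,4,1) = 1

Coefficients: [4, 2, 2, 4, 4, 1]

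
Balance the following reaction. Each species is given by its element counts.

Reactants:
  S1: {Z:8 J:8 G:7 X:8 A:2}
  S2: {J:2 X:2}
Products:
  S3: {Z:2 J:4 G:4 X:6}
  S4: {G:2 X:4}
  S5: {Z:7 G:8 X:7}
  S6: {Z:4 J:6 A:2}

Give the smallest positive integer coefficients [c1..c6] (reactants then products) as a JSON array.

Coefficients: [6, 4, 5, 3, 2, 6]

Z: 6·8+4·0 = 48 | 5·2+3·0+2·7+6·4 = 48
J: 6·8+4·2 = 56 | 5·4+3·0+2·0+6·6 = 56
G: 6·7+4·0 = 42 | 5·4+3·2+2·8+6·0 = 42
X: 6·8+4·2 = 56 | 5·6+3·4+2·7+6·0 = 56
A: 6·2+4·0 = 12 | 5·0+3·0+2·0+6·2 = 12
gcd(6,4,5,3,2,6) = 1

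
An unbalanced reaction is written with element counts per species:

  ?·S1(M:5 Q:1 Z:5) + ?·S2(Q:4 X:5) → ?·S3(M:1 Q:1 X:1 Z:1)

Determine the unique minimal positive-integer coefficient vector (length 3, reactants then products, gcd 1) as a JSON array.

M: 1·5+1·0 = 5 | 5·1 = 5
Q: 1·1+1·4 = 5 | 5·1 = 5
X: 1·0+1·5 = 5 | 5·1 = 5
Z: 1·5+1·0 = 5 | 5·1 = 5
gcd(1,1,5) = 1

Coefficients: [1, 1, 5]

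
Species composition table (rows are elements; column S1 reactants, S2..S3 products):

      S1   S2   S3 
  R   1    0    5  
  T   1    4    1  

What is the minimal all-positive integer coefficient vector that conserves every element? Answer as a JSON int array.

R: 5·1 = 5 | 1·0+1·5 = 5
T: 5·1 = 5 | 1·4+1·1 = 5
gcd(5,1,1) = 1

Coefficients: [5, 1, 1]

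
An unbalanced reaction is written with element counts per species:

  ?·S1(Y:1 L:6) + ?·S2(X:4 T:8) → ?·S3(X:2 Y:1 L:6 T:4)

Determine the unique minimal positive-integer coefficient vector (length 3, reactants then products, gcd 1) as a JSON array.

X: 2·0+1·4 = 4 | 2·2 = 4
Y: 2·1+1·0 = 2 | 2·1 = 2
L: 2·6+1·0 = 12 | 2·6 = 12
T: 2·0+1·8 = 8 | 2·4 = 8
gcd(2,1,2) = 1

Coefficients: [2, 1, 2]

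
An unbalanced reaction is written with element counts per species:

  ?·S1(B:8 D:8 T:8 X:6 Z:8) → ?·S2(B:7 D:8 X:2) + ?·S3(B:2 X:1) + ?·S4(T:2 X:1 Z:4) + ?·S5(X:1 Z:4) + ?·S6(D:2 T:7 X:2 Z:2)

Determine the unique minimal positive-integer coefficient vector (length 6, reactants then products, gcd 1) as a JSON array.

B: 5·8 = 40 | 4·7+6·2+6·0+2·0+4·0 = 40
D: 5·8 = 40 | 4·8+6·0+6·0+2·0+4·2 = 40
T: 5·8 = 40 | 4·0+6·0+6·2+2·0+4·7 = 40
X: 5·6 = 30 | 4·2+6·1+6·1+2·1+4·2 = 30
Z: 5·8 = 40 | 4·0+6·0+6·4+2·4+4·2 = 40
gcd(5,4,6,6,2,4) = 1

Coefficients: [5, 4, 6, 6, 2, 4]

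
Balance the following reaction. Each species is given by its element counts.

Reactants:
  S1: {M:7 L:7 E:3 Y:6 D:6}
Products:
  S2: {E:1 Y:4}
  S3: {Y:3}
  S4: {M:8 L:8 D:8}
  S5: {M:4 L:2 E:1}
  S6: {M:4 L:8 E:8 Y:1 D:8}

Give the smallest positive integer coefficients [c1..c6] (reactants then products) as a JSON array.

M: 4·7 = 28 | 2·0+5·0+2·8+2·4+1·4 = 28
L: 4·7 = 28 | 2·0+5·0+2·8+2·2+1·8 = 28
E: 4·3 = 12 | 2·1+5·0+2·0+2·1+1·8 = 12
Y: 4·6 = 24 | 2·4+5·3+2·0+2·0+1·1 = 24
D: 4·6 = 24 | 2·0+5·0+2·8+2·0+1·8 = 24
gcd(4,2,5,2,2,1) = 1

Coefficients: [4, 2, 5, 2, 2, 1]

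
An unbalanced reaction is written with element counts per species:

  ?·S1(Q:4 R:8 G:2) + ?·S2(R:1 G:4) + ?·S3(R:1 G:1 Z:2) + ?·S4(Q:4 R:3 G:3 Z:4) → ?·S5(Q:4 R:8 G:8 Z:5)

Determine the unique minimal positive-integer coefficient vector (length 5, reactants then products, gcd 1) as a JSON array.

Coefficients: [1, 2, 3, 1, 2]

Q: 1·4+2·0+3·0+1·4 = 8 | 2·4 = 8
R: 1·8+2·1+3·1+1·3 = 16 | 2·8 = 16
G: 1·2+2·4+3·1+1·3 = 16 | 2·8 = 16
Z: 1·0+2·0+3·2+1·4 = 10 | 2·5 = 10
gcd(1,2,3,1,2) = 1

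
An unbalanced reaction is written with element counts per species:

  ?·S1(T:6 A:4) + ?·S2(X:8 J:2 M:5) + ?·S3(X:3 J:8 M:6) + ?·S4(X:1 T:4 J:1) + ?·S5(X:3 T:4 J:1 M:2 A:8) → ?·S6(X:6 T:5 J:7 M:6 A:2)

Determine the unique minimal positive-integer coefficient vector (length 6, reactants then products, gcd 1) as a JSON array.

X: 1·0+2·8+4·3+5·1+1·3 = 36 | 6·6 = 36
T: 1·6+2·0+4·0+5·4+1·4 = 30 | 6·5 = 30
J: 1·0+2·2+4·8+5·1+1·1 = 42 | 6·7 = 42
M: 1·0+2·5+4·6+5·0+1·2 = 36 | 6·6 = 36
A: 1·4+2·0+4·0+5·0+1·8 = 12 | 6·2 = 12
gcd(1,2,4,5,1,6) = 1

Coefficients: [1, 2, 4, 5, 1, 6]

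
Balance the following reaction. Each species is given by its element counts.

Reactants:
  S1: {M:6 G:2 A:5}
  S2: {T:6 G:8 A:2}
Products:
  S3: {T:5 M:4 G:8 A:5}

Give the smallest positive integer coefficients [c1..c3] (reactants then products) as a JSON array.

T: 4·0+5·6 = 30 | 6·5 = 30
M: 4·6+5·0 = 24 | 6·4 = 24
G: 4·2+5·8 = 48 | 6·8 = 48
A: 4·5+5·2 = 30 | 6·5 = 30
gcd(4,5,6) = 1

Coefficients: [4, 5, 6]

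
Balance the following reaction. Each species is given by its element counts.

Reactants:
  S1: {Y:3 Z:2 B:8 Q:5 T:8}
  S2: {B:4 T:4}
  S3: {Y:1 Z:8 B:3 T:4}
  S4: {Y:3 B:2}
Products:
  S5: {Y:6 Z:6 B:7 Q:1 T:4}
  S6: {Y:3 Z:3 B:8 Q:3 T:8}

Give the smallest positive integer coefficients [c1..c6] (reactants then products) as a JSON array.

Y: 3·3+2·0+3·1+6·3 = 30 | 3·6+4·3 = 30
Z: 3·2+2·0+3·8+6·0 = 30 | 3·6+4·3 = 30
B: 3·8+2·4+3·3+6·2 = 53 | 3·7+4·8 = 53
Q: 3·5+2·0+3·0+6·0 = 15 | 3·1+4·3 = 15
T: 3·8+2·4+3·4+6·0 = 44 | 3·4+4·8 = 44
gcd(3,2,3,6,3,4) = 1

Coefficients: [3, 2, 3, 6, 3, 4]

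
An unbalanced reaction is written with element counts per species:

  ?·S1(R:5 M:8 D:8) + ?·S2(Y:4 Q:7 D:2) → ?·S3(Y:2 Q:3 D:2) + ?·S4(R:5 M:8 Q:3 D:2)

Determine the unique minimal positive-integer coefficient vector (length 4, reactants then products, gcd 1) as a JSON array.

R: 1·5+3·0 = 5 | 6·0+1·5 = 5
Y: 1·0+3·4 = 12 | 6·2+1·0 = 12
M: 1·8+3·0 = 8 | 6·0+1·8 = 8
Q: 1·0+3·7 = 21 | 6·3+1·3 = 21
D: 1·8+3·2 = 14 | 6·2+1·2 = 14
gcd(1,3,6,1) = 1

Coefficients: [1, 3, 6, 1]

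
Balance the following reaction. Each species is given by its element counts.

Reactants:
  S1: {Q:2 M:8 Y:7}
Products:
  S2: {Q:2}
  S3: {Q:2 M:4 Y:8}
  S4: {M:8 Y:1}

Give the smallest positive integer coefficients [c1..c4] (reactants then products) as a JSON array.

Coefficients: [5, 1, 4, 3]

Q: 5·2 = 10 | 1·2+4·2+3·0 = 10
M: 5·8 = 40 | 1·0+4·4+3·8 = 40
Y: 5·7 = 35 | 1·0+4·8+3·1 = 35
gcd(5,1,4,3) = 1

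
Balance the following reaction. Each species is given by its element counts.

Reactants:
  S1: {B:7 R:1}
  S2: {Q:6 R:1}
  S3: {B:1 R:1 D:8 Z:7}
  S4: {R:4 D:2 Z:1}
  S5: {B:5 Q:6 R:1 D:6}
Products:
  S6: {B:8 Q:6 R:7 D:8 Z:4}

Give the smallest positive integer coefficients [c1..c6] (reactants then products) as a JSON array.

Coefficients: [4, 3, 2, 6, 2, 5]

B: 4·7+3·0+2·1+6·0+2·5 = 40 | 5·8 = 40
Q: 4·0+3·6+2·0+6·0+2·6 = 30 | 5·6 = 30
R: 4·1+3·1+2·1+6·4+2·1 = 35 | 5·7 = 35
D: 4·0+3·0+2·8+6·2+2·6 = 40 | 5·8 = 40
Z: 4·0+3·0+2·7+6·1+2·0 = 20 | 5·4 = 20
gcd(4,3,2,6,2,5) = 1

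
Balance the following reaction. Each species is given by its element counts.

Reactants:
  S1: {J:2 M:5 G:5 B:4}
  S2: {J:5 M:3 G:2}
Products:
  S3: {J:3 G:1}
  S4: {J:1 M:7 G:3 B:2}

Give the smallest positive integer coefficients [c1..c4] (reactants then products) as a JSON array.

Coefficients: [1, 3, 5, 2]

J: 1·2+3·5 = 17 | 5·3+2·1 = 17
M: 1·5+3·3 = 14 | 5·0+2·7 = 14
G: 1·5+3·2 = 11 | 5·1+2·3 = 11
B: 1·4+3·0 = 4 | 5·0+2·2 = 4
gcd(1,3,5,2) = 1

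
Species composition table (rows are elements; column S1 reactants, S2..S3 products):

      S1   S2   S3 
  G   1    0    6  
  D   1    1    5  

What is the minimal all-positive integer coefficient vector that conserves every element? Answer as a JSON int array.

Coefficients: [6, 1, 1]

G: 6·1 = 6 | 1·0+1·6 = 6
D: 6·1 = 6 | 1·1+1·5 = 6
gcd(6,1,1) = 1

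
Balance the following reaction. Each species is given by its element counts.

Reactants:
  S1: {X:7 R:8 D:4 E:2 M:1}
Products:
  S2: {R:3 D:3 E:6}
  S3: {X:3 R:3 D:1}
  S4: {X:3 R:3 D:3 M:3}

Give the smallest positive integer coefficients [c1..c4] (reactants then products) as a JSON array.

Coefficients: [3, 1, 6, 1]

X: 3·7 = 21 | 1·0+6·3+1·3 = 21
R: 3·8 = 24 | 1·3+6·3+1·3 = 24
D: 3·4 = 12 | 1·3+6·1+1·3 = 12
E: 3·2 = 6 | 1·6+6·0+1·0 = 6
M: 3·1 = 3 | 1·0+6·0+1·3 = 3
gcd(3,1,6,1) = 1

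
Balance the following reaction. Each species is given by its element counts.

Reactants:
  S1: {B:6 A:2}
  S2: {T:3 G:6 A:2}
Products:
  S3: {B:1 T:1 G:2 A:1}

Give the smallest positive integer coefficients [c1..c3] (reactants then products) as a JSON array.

Coefficients: [1, 2, 6]

B: 1·6+2·0 = 6 | 6·1 = 6
T: 1·0+2·3 = 6 | 6·1 = 6
G: 1·0+2·6 = 12 | 6·2 = 12
A: 1·2+2·2 = 6 | 6·1 = 6
gcd(1,2,6) = 1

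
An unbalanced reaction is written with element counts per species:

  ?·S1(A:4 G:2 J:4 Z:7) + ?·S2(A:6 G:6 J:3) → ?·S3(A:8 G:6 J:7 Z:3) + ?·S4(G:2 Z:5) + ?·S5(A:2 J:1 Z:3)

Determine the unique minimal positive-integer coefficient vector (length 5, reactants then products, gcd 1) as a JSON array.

A: 6·4+3·6 = 42 | 4·8+3·0+5·2 = 42
G: 6·2+3·6 = 30 | 4·6+3·2+5·0 = 30
J: 6·4+3·3 = 33 | 4·7+3·0+5·1 = 33
Z: 6·7+3·0 = 42 | 4·3+3·5+5·3 = 42
gcd(6,3,4,3,5) = 1

Coefficients: [6, 3, 4, 3, 5]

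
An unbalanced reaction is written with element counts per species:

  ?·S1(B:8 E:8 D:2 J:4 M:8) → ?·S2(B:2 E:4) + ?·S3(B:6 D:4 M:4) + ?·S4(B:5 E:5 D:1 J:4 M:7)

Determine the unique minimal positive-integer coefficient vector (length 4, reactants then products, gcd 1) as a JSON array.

B: 4·8 = 32 | 3·2+1·6+4·5 = 32
E: 4·8 = 32 | 3·4+1·0+4·5 = 32
D: 4·2 = 8 | 3·0+1·4+4·1 = 8
J: 4·4 = 16 | 3·0+1·0+4·4 = 16
M: 4·8 = 32 | 3·0+1·4+4·7 = 32
gcd(4,3,1,4) = 1

Coefficients: [4, 3, 1, 4]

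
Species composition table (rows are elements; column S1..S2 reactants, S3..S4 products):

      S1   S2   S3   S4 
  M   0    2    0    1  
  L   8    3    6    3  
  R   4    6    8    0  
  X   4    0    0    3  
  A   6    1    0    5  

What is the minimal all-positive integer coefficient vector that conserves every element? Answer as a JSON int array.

Coefficients: [3, 2, 3, 4]

M: 3·0+2·2 = 4 | 3·0+4·1 = 4
L: 3·8+2·3 = 30 | 3·6+4·3 = 30
R: 3·4+2·6 = 24 | 3·8+4·0 = 24
X: 3·4+2·0 = 12 | 3·0+4·3 = 12
A: 3·6+2·1 = 20 | 3·0+4·5 = 20
gcd(3,2,3,4) = 1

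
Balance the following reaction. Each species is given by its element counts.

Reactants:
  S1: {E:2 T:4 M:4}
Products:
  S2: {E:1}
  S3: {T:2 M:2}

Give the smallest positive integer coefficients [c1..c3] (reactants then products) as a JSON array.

E: 1·2 = 2 | 2·1+2·0 = 2
T: 1·4 = 4 | 2·0+2·2 = 4
M: 1·4 = 4 | 2·0+2·2 = 4
gcd(1,2,2) = 1

Coefficients: [1, 2, 2]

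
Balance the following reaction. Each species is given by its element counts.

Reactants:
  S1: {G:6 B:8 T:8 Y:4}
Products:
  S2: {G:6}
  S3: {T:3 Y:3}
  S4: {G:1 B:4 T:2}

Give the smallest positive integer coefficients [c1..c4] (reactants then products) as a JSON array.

G: 3·6 = 18 | 2·6+4·0+6·1 = 18
B: 3·8 = 24 | 2·0+4·0+6·4 = 24
T: 3·8 = 24 | 2·0+4·3+6·2 = 24
Y: 3·4 = 12 | 2·0+4·3+6·0 = 12
gcd(3,2,4,6) = 1

Coefficients: [3, 2, 4, 6]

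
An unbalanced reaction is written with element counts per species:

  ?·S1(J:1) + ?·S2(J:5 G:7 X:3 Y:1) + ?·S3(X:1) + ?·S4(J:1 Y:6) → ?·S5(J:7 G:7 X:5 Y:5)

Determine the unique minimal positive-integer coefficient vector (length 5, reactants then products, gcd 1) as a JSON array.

J: 4·1+3·5+6·0+2·1 = 21 | 3·7 = 21
G: 4·0+3·7+6·0+2·0 = 21 | 3·7 = 21
X: 4·0+3·3+6·1+2·0 = 15 | 3·5 = 15
Y: 4·0+3·1+6·0+2·6 = 15 | 3·5 = 15
gcd(4,3,6,2,3) = 1

Coefficients: [4, 3, 6, 2, 3]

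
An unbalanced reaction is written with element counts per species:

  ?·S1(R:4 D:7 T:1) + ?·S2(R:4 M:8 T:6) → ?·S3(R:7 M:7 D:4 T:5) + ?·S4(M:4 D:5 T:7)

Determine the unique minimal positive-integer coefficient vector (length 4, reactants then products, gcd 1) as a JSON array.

R: 3·4+4·4 = 28 | 4·7+1·0 = 28
M: 3·0+4·8 = 32 | 4·7+1·4 = 32
D: 3·7+4·0 = 21 | 4·4+1·5 = 21
T: 3·1+4·6 = 27 | 4·5+1·7 = 27
gcd(3,4,4,1) = 1

Coefficients: [3, 4, 4, 1]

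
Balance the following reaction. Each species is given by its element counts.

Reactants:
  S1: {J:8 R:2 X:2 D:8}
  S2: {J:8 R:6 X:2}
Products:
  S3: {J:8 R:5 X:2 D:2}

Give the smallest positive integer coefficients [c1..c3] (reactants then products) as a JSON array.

J: 1·8+3·8 = 32 | 4·8 = 32
R: 1·2+3·6 = 20 | 4·5 = 20
X: 1·2+3·2 = 8 | 4·2 = 8
D: 1·8+3·0 = 8 | 4·2 = 8
gcd(1,3,4) = 1

Coefficients: [1, 3, 4]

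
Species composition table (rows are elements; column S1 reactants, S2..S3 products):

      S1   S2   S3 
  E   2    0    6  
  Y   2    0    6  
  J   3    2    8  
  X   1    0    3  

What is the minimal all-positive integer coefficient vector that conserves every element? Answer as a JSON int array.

E: 6·2 = 12 | 1·0+2·6 = 12
Y: 6·2 = 12 | 1·0+2·6 = 12
J: 6·3 = 18 | 1·2+2·8 = 18
X: 6·1 = 6 | 1·0+2·3 = 6
gcd(6,1,2) = 1

Coefficients: [6, 1, 2]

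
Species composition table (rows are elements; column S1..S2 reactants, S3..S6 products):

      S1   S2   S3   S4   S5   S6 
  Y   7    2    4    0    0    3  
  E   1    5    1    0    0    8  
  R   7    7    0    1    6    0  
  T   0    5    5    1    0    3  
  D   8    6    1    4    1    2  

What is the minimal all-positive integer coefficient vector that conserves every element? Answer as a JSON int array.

Coefficients: [1, 5, 2, 6, 6, 3]

Y: 1·7+5·2 = 17 | 2·4+6·0+6·0+3·3 = 17
E: 1·1+5·5 = 26 | 2·1+6·0+6·0+3·8 = 26
R: 1·7+5·7 = 42 | 2·0+6·1+6·6+3·0 = 42
T: 1·0+5·5 = 25 | 2·5+6·1+6·0+3·3 = 25
D: 1·8+5·6 = 38 | 2·1+6·4+6·1+3·2 = 38
gcd(1,5,2,6,6,3) = 1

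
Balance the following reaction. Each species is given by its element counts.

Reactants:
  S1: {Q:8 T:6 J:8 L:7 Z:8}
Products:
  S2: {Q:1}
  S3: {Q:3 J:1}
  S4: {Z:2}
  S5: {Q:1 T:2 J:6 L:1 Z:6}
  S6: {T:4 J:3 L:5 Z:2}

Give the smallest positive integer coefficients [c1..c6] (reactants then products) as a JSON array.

Q: 3·8 = 24 | 5·1+6·3+5·0+1·1+4·0 = 24
T: 3·6 = 18 | 5·0+6·0+5·0+1·2+4·4 = 18
J: 3·8 = 24 | 5·0+6·1+5·0+1·6+4·3 = 24
L: 3·7 = 21 | 5·0+6·0+5·0+1·1+4·5 = 21
Z: 3·8 = 24 | 5·0+6·0+5·2+1·6+4·2 = 24
gcd(3,5,6,5,1,4) = 1

Coefficients: [3, 5, 6, 5, 1, 4]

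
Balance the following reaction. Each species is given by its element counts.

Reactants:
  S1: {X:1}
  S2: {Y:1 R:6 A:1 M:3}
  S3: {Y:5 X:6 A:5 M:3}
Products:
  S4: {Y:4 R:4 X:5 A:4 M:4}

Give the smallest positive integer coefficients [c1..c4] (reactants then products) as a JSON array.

Y: 3·0+2·1+2·5 = 12 | 3·4 = 12
R: 3·0+2·6+2·0 = 12 | 3·4 = 12
X: 3·1+2·0+2·6 = 15 | 3·5 = 15
A: 3·0+2·1+2·5 = 12 | 3·4 = 12
M: 3·0+2·3+2·3 = 12 | 3·4 = 12
gcd(3,2,2,3) = 1

Coefficients: [3, 2, 2, 3]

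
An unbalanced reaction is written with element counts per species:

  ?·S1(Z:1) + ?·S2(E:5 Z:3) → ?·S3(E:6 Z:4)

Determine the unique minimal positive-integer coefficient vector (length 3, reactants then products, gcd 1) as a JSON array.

Coefficients: [2, 6, 5]

E: 2·0+6·5 = 30 | 5·6 = 30
Z: 2·1+6·3 = 20 | 5·4 = 20
gcd(2,6,5) = 1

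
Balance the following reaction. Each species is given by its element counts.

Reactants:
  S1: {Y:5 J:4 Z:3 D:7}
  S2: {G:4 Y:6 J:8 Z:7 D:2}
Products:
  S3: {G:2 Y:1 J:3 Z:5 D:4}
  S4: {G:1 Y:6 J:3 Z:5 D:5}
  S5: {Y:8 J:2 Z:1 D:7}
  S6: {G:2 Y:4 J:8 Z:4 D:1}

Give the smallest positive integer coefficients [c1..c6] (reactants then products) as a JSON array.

Coefficients: [6, 5, 4, 2, 3, 5]

G: 6·0+5·4 = 20 | 4·2+2·1+3·0+5·2 = 20
Y: 6·5+5·6 = 60 | 4·1+2·6+3·8+5·4 = 60
J: 6·4+5·8 = 64 | 4·3+2·3+3·2+5·8 = 64
Z: 6·3+5·7 = 53 | 4·5+2·5+3·1+5·4 = 53
D: 6·7+5·2 = 52 | 4·4+2·5+3·7+5·1 = 52
gcd(6,5,4,2,3,5) = 1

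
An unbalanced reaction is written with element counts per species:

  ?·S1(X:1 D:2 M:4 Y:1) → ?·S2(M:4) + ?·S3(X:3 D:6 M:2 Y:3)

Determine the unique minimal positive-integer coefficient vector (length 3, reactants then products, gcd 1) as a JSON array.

Coefficients: [6, 5, 2]

X: 6·1 = 6 | 5·0+2·3 = 6
D: 6·2 = 12 | 5·0+2·6 = 12
M: 6·4 = 24 | 5·4+2·2 = 24
Y: 6·1 = 6 | 5·0+2·3 = 6
gcd(6,5,2) = 1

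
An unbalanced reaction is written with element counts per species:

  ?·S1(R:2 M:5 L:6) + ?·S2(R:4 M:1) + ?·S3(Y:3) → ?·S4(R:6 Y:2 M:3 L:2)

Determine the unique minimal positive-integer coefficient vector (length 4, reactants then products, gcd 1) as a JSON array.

Coefficients: [1, 4, 2, 3]

R: 1·2+4·4+2·0 = 18 | 3·6 = 18
Y: 1·0+4·0+2·3 = 6 | 3·2 = 6
M: 1·5+4·1+2·0 = 9 | 3·3 = 9
L: 1·6+4·0+2·0 = 6 | 3·2 = 6
gcd(1,4,2,3) = 1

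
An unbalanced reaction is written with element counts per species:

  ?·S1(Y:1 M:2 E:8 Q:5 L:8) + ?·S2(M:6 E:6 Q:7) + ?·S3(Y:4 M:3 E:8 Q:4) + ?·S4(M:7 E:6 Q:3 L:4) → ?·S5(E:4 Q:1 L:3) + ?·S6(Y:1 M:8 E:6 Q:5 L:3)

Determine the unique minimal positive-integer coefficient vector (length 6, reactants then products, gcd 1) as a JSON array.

Y: 2·1+1·0+1·4+5·0 = 6 | 6·0+6·1 = 6
M: 2·2+1·6+1·3+5·7 = 48 | 6·0+6·8 = 48
E: 2·8+1·6+1·8+5·6 = 60 | 6·4+6·6 = 60
Q: 2·5+1·7+1·4+5·3 = 36 | 6·1+6·5 = 36
L: 2·8+1·0+1·0+5·4 = 36 | 6·3+6·3 = 36
gcd(2,1,1,5,6,6) = 1

Coefficients: [2, 1, 1, 5, 6, 6]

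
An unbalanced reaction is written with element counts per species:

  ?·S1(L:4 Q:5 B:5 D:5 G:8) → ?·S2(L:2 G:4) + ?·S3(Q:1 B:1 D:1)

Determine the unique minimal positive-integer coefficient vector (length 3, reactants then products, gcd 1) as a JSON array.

Coefficients: [1, 2, 5]

L: 1·4 = 4 | 2·2+5·0 = 4
Q: 1·5 = 5 | 2·0+5·1 = 5
B: 1·5 = 5 | 2·0+5·1 = 5
D: 1·5 = 5 | 2·0+5·1 = 5
G: 1·8 = 8 | 2·4+5·0 = 8
gcd(1,2,5) = 1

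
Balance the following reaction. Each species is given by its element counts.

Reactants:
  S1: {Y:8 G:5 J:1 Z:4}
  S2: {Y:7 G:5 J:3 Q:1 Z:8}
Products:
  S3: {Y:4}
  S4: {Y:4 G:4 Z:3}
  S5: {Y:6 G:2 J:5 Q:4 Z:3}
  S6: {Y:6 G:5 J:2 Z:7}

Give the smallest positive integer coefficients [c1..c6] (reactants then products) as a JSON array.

Y: 3·8+4·7 = 52 | 2·4+2·4+1·6+5·6 = 52
G: 3·5+4·5 = 35 | 2·0+2·4+1·2+5·5 = 35
J: 3·1+4·3 = 15 | 2·0+2·0+1·5+5·2 = 15
Q: 3·0+4·1 = 4 | 2·0+2·0+1·4+5·0 = 4
Z: 3·4+4·8 = 44 | 2·0+2·3+1·3+5·7 = 44
gcd(3,4,2,2,1,5) = 1

Coefficients: [3, 4, 2, 2, 1, 5]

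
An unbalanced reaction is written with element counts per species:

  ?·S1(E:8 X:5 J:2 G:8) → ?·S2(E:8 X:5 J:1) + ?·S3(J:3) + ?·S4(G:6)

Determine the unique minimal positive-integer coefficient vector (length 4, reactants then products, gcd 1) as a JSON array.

Coefficients: [3, 3, 1, 4]

E: 3·8 = 24 | 3·8+1·0+4·0 = 24
X: 3·5 = 15 | 3·5+1·0+4·0 = 15
J: 3·2 = 6 | 3·1+1·3+4·0 = 6
G: 3·8 = 24 | 3·0+1·0+4·6 = 24
gcd(3,3,1,4) = 1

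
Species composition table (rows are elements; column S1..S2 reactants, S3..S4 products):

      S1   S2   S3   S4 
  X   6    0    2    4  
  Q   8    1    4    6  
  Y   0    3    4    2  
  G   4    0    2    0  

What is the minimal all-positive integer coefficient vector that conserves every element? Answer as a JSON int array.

Coefficients: [2, 6, 4, 1]

X: 2·6+6·0 = 12 | 4·2+1·4 = 12
Q: 2·8+6·1 = 22 | 4·4+1·6 = 22
Y: 2·0+6·3 = 18 | 4·4+1·2 = 18
G: 2·4+6·0 = 8 | 4·2+1·0 = 8
gcd(2,6,4,1) = 1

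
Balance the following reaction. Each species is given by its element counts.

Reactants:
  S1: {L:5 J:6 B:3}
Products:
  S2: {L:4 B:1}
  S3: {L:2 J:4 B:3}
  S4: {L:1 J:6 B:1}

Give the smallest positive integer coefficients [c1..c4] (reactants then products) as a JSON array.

L: 6·5 = 30 | 5·4+3·2+4·1 = 30
J: 6·6 = 36 | 5·0+3·4+4·6 = 36
B: 6·3 = 18 | 5·1+3·3+4·1 = 18
gcd(6,5,3,4) = 1

Coefficients: [6, 5, 3, 4]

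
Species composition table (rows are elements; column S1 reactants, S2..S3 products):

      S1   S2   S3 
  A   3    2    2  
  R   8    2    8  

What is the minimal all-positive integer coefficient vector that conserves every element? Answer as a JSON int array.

Coefficients: [6, 4, 5]

A: 6·3 = 18 | 4·2+5·2 = 18
R: 6·8 = 48 | 4·2+5·8 = 48
gcd(6,4,5) = 1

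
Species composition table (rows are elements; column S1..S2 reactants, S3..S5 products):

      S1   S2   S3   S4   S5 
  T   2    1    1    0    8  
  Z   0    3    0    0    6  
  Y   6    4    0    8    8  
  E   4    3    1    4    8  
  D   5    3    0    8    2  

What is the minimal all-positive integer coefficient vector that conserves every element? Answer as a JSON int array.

T: 4·2+2·1 = 10 | 2·1+3·0+1·8 = 10
Z: 4·0+2·3 = 6 | 2·0+3·0+1·6 = 6
Y: 4·6+2·4 = 32 | 2·0+3·8+1·8 = 32
E: 4·4+2·3 = 22 | 2·1+3·4+1·8 = 22
D: 4·5+2·3 = 26 | 2·0+3·8+1·2 = 26
gcd(4,2,2,3,1) = 1

Coefficients: [4, 2, 2, 3, 1]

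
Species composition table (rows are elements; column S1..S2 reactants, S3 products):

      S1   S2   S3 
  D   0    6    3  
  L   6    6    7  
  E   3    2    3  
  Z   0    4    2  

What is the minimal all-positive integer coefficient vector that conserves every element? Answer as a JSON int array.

D: 4·0+3·6 = 18 | 6·3 = 18
L: 4·6+3·6 = 42 | 6·7 = 42
E: 4·3+3·2 = 18 | 6·3 = 18
Z: 4·0+3·4 = 12 | 6·2 = 12
gcd(4,3,6) = 1

Coefficients: [4, 3, 6]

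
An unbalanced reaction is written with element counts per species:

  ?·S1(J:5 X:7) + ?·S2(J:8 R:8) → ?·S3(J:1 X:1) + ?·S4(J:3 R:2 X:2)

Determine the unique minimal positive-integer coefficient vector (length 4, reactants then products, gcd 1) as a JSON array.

J: 2·5+1·8 = 18 | 6·1+4·3 = 18
R: 2·0+1·8 = 8 | 6·0+4·2 = 8
X: 2·7+1·0 = 14 | 6·1+4·2 = 14
gcd(2,1,6,4) = 1

Coefficients: [2, 1, 6, 4]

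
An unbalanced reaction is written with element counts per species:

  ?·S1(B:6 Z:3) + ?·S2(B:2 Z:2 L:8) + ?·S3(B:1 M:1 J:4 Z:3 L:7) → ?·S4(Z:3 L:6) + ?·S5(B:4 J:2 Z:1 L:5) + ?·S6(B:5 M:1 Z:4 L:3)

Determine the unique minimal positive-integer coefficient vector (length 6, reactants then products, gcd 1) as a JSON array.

B: 4·6+6·2+3·1 = 39 | 5·0+6·4+3·5 = 39
M: 4·0+6·0+3·1 = 3 | 5·0+6·0+3·1 = 3
J: 4·0+6·0+3·4 = 12 | 5·0+6·2+3·0 = 12
Z: 4·3+6·2+3·3 = 33 | 5·3+6·1+3·4 = 33
L: 4·0+6·8+3·7 = 69 | 5·6+6·5+3·3 = 69
gcd(4,6,3,5,6,3) = 1

Coefficients: [4, 6, 3, 5, 6, 3]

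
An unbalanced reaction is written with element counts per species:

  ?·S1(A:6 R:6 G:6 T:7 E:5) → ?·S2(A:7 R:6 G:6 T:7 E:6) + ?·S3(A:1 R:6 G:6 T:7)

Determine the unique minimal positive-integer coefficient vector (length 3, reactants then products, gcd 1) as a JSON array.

A: 6·6 = 36 | 5·7+1·1 = 36
R: 6·6 = 36 | 5·6+1·6 = 36
G: 6·6 = 36 | 5·6+1·6 = 36
T: 6·7 = 42 | 5·7+1·7 = 42
E: 6·5 = 30 | 5·6+1·0 = 30
gcd(6,5,1) = 1

Coefficients: [6, 5, 1]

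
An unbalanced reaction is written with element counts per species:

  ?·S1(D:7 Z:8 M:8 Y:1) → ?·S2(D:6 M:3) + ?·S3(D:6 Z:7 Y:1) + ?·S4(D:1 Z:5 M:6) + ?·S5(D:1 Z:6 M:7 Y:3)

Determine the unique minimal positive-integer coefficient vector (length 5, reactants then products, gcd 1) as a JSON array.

D: 5·7 = 35 | 3·6+2·6+4·1+1·1 = 35
Z: 5·8 = 40 | 3·0+2·7+4·5+1·6 = 40
M: 5·8 = 40 | 3·3+2·0+4·6+1·7 = 40
Y: 5·1 = 5 | 3·0+2·1+4·0+1·3 = 5
gcd(5,3,2,4,1) = 1

Coefficients: [5, 3, 2, 4, 1]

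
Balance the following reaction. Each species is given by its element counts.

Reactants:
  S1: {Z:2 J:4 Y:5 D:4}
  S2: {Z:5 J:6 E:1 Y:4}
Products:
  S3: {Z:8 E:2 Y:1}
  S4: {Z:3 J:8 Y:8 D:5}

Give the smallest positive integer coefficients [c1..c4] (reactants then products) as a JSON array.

Coefficients: [5, 2, 1, 4]

Z: 5·2+2·5 = 20 | 1·8+4·3 = 20
J: 5·4+2·6 = 32 | 1·0+4·8 = 32
E: 5·0+2·1 = 2 | 1·2+4·0 = 2
Y: 5·5+2·4 = 33 | 1·1+4·8 = 33
D: 5·4+2·0 = 20 | 1·0+4·5 = 20
gcd(5,2,1,4) = 1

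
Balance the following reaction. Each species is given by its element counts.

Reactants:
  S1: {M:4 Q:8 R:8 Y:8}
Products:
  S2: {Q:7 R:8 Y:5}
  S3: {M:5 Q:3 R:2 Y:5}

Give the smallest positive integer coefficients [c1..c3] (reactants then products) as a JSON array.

M: 5·4 = 20 | 4·0+4·5 = 20
Q: 5·8 = 40 | 4·7+4·3 = 40
R: 5·8 = 40 | 4·8+4·2 = 40
Y: 5·8 = 40 | 4·5+4·5 = 40
gcd(5,4,4) = 1

Coefficients: [5, 4, 4]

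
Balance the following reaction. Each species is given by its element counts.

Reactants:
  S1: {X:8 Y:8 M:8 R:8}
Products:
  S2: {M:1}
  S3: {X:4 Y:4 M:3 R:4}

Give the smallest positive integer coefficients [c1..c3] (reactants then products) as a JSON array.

Coefficients: [1, 2, 2]

X: 1·8 = 8 | 2·0+2·4 = 8
Y: 1·8 = 8 | 2·0+2·4 = 8
M: 1·8 = 8 | 2·1+2·3 = 8
R: 1·8 = 8 | 2·0+2·4 = 8
gcd(1,2,2) = 1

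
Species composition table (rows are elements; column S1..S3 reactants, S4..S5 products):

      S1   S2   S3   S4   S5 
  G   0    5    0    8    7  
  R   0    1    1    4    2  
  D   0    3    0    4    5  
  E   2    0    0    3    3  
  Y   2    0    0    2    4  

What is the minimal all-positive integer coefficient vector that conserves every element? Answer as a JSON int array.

Coefficients: [3, 3, 3, 1, 1]

G: 3·0+3·5+3·0 = 15 | 1·8+1·7 = 15
R: 3·0+3·1+3·1 = 6 | 1·4+1·2 = 6
D: 3·0+3·3+3·0 = 9 | 1·4+1·5 = 9
E: 3·2+3·0+3·0 = 6 | 1·3+1·3 = 6
Y: 3·2+3·0+3·0 = 6 | 1·2+1·4 = 6
gcd(3,3,3,1,1) = 1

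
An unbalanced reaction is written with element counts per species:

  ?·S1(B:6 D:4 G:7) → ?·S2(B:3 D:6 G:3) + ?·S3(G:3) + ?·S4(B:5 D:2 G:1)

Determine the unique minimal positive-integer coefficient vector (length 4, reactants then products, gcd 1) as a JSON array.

B: 3·6 = 18 | 1·3+5·0+3·5 = 18
D: 3·4 = 12 | 1·6+5·0+3·2 = 12
G: 3·7 = 21 | 1·3+5·3+3·1 = 21
gcd(3,1,5,3) = 1

Coefficients: [3, 1, 5, 3]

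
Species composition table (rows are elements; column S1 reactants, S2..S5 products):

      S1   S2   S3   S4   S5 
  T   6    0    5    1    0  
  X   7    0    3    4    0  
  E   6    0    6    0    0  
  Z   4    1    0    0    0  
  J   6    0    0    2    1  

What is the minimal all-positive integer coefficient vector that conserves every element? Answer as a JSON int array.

T: 1·6 = 6 | 4·0+1·5+1·1+4·0 = 6
X: 1·7 = 7 | 4·0+1·3+1·4+4·0 = 7
E: 1·6 = 6 | 4·0+1·6+1·0+4·0 = 6
Z: 1·4 = 4 | 4·1+1·0+1·0+4·0 = 4
J: 1·6 = 6 | 4·0+1·0+1·2+4·1 = 6
gcd(1,4,1,1,4) = 1

Coefficients: [1, 4, 1, 1, 4]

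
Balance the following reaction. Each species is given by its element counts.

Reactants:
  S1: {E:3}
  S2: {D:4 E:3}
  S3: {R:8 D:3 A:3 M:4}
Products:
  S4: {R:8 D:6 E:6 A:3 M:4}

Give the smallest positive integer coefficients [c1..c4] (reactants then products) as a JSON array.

R: 5·0+3·0+4·8 = 32 | 4·8 = 32
D: 5·0+3·4+4·3 = 24 | 4·6 = 24
E: 5·3+3·3+4·0 = 24 | 4·6 = 24
A: 5·0+3·0+4·3 = 12 | 4·3 = 12
M: 5·0+3·0+4·4 = 16 | 4·4 = 16
gcd(5,3,4,4) = 1

Coefficients: [5, 3, 4, 4]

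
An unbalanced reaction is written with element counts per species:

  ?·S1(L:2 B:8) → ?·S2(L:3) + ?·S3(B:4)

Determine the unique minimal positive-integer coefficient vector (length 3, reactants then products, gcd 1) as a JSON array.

L: 3·2 = 6 | 2·3+6·0 = 6
B: 3·8 = 24 | 2·0+6·4 = 24
gcd(3,2,6) = 1

Coefficients: [3, 2, 6]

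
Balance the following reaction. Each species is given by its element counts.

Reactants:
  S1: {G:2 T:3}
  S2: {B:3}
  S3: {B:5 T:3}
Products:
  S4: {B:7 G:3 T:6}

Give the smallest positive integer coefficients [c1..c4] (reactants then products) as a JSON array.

B: 3·0+3·3+1·5 = 14 | 2·7 = 14
G: 3·2+3·0+1·0 = 6 | 2·3 = 6
T: 3·3+3·0+1·3 = 12 | 2·6 = 12
gcd(3,3,1,2) = 1

Coefficients: [3, 3, 1, 2]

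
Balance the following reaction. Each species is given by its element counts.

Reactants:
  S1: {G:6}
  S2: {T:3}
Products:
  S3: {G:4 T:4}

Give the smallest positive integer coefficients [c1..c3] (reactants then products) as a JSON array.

Coefficients: [2, 4, 3]

G: 2·6+4·0 = 12 | 3·4 = 12
T: 2·0+4·3 = 12 | 3·4 = 12
gcd(2,4,3) = 1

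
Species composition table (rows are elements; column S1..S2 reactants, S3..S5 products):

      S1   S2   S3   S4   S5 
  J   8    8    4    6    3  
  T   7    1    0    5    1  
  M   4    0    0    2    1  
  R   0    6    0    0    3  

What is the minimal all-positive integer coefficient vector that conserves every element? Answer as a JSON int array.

J: 4·8+3·8 = 56 | 2·4+5·6+6·3 = 56
T: 4·7+3·1 = 31 | 2·0+5·5+6·1 = 31
M: 4·4+3·0 = 16 | 2·0+5·2+6·1 = 16
R: 4·0+3·6 = 18 | 2·0+5·0+6·3 = 18
gcd(4,3,2,5,6) = 1

Coefficients: [4, 3, 2, 5, 6]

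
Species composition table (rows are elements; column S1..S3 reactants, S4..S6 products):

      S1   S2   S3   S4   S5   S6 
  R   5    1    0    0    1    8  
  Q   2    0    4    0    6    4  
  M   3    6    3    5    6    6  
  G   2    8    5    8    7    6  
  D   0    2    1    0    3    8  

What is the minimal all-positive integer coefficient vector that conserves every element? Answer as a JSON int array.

R: 1·5+6·1+5·0 = 11 | 6·0+3·1+1·8 = 11
Q: 1·2+6·0+5·4 = 22 | 6·0+3·6+1·4 = 22
M: 1·3+6·6+5·3 = 54 | 6·5+3·6+1·6 = 54
G: 1·2+6·8+5·5 = 75 | 6·8+3·7+1·6 = 75
D: 1·0+6·2+5·1 = 17 | 6·0+3·3+1·8 = 17
gcd(1,6,5,6,3,1) = 1

Coefficients: [1, 6, 5, 6, 3, 1]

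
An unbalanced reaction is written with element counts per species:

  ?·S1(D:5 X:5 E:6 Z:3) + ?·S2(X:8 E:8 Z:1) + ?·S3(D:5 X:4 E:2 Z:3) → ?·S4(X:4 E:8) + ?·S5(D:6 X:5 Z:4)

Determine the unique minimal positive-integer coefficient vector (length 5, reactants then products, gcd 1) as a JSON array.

Coefficients: [1, 2, 5, 4, 5]

D: 1·5+2·0+5·5 = 30 | 4·0+5·6 = 30
X: 1·5+2·8+5·4 = 41 | 4·4+5·5 = 41
E: 1·6+2·8+5·2 = 32 | 4·8+5·0 = 32
Z: 1·3+2·1+5·3 = 20 | 4·0+5·4 = 20
gcd(1,2,5,4,5) = 1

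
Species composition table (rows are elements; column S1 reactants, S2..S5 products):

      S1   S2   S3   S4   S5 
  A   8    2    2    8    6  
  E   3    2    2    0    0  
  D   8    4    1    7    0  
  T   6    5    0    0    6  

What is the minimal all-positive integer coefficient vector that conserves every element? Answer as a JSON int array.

A: 6·8 = 48 | 6·2+3·2+3·8+1·6 = 48
E: 6·3 = 18 | 6·2+3·2+3·0+1·0 = 18
D: 6·8 = 48 | 6·4+3·1+3·7+1·0 = 48
T: 6·6 = 36 | 6·5+3·0+3·0+1·6 = 36
gcd(6,6,3,3,1) = 1

Coefficients: [6, 6, 3, 3, 1]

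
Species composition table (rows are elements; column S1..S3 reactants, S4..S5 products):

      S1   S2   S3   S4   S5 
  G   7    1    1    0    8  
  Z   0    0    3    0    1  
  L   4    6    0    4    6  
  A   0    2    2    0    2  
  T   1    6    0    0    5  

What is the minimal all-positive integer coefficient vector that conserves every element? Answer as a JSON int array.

Coefficients: [6, 4, 2, 3, 6]

G: 6·7+4·1+2·1 = 48 | 3·0+6·8 = 48
Z: 6·0+4·0+2·3 = 6 | 3·0+6·1 = 6
L: 6·4+4·6+2·0 = 48 | 3·4+6·6 = 48
A: 6·0+4·2+2·2 = 12 | 3·0+6·2 = 12
T: 6·1+4·6+2·0 = 30 | 3·0+6·5 = 30
gcd(6,4,2,3,6) = 1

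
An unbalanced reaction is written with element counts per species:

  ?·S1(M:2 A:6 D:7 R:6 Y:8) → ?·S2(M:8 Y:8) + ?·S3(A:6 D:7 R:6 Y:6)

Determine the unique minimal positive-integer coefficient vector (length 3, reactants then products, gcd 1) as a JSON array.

M: 4·2 = 8 | 1·8+4·0 = 8
A: 4·6 = 24 | 1·0+4·6 = 24
D: 4·7 = 28 | 1·0+4·7 = 28
R: 4·6 = 24 | 1·0+4·6 = 24
Y: 4·8 = 32 | 1·8+4·6 = 32
gcd(4,1,4) = 1

Coefficients: [4, 1, 4]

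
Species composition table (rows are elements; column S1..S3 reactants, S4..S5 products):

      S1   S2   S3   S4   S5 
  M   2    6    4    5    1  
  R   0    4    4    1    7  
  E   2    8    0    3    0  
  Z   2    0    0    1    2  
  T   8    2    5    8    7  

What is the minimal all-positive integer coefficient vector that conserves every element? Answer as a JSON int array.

M: 5·2+1·6+4·4 = 32 | 6·5+2·1 = 32
R: 5·0+1·4+4·4 = 20 | 6·1+2·7 = 20
E: 5·2+1·8+4·0 = 18 | 6·3+2·0 = 18
Z: 5·2+1·0+4·0 = 10 | 6·1+2·2 = 10
T: 5·8+1·2+4·5 = 62 | 6·8+2·7 = 62
gcd(5,1,4,6,2) = 1

Coefficients: [5, 1, 4, 6, 2]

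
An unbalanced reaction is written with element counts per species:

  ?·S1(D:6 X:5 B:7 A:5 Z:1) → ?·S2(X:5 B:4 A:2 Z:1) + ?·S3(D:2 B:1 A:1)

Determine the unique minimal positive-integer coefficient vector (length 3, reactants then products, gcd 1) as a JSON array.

Coefficients: [1, 1, 3]

D: 1·6 = 6 | 1·0+3·2 = 6
X: 1·5 = 5 | 1·5+3·0 = 5
B: 1·7 = 7 | 1·4+3·1 = 7
A: 1·5 = 5 | 1·2+3·1 = 5
Z: 1·1 = 1 | 1·1+3·0 = 1
gcd(1,1,3) = 1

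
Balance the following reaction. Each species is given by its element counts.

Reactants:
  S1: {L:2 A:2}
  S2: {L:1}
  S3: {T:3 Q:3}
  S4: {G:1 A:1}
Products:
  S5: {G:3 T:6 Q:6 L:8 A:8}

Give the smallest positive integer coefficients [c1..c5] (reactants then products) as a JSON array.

G: 5·0+6·0+4·0+6·1 = 6 | 2·3 = 6
T: 5·0+6·0+4·3+6·0 = 12 | 2·6 = 12
Q: 5·0+6·0+4·3+6·0 = 12 | 2·6 = 12
L: 5·2+6·1+4·0+6·0 = 16 | 2·8 = 16
A: 5·2+6·0+4·0+6·1 = 16 | 2·8 = 16
gcd(5,6,4,6,2) = 1

Coefficients: [5, 6, 4, 6, 2]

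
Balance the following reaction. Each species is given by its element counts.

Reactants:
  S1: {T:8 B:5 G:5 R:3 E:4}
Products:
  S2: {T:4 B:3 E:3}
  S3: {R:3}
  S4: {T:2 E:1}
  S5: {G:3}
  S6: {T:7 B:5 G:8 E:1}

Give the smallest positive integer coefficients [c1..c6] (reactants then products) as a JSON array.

Coefficients: [5, 5, 5, 3, 3, 2]

T: 5·8 = 40 | 5·4+5·0+3·2+3·0+2·7 = 40
B: 5·5 = 25 | 5·3+5·0+3·0+3·0+2·5 = 25
G: 5·5 = 25 | 5·0+5·0+3·0+3·3+2·8 = 25
R: 5·3 = 15 | 5·0+5·3+3·0+3·0+2·0 = 15
E: 5·4 = 20 | 5·3+5·0+3·1+3·0+2·1 = 20
gcd(5,5,5,3,3,2) = 1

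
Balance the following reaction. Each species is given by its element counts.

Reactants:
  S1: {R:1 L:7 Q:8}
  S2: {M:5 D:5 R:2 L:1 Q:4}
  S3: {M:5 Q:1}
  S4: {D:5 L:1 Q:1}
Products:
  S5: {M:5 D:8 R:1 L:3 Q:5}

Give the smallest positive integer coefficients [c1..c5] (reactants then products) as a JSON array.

M: 1·0+2·5+3·5+6·0 = 25 | 5·5 = 25
D: 1·0+2·5+3·0+6·5 = 40 | 5·8 = 40
R: 1·1+2·2+3·0+6·0 = 5 | 5·1 = 5
L: 1·7+2·1+3·0+6·1 = 15 | 5·3 = 15
Q: 1·8+2·4+3·1+6·1 = 25 | 5·5 = 25
gcd(1,2,3,6,5) = 1

Coefficients: [1, 2, 3, 6, 5]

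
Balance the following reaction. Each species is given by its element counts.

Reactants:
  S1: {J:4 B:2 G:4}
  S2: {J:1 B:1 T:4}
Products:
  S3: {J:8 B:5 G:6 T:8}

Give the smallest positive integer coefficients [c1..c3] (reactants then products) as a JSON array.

J: 3·4+4·1 = 16 | 2·8 = 16
B: 3·2+4·1 = 10 | 2·5 = 10
G: 3·4+4·0 = 12 | 2·6 = 12
T: 3·0+4·4 = 16 | 2·8 = 16
gcd(3,4,2) = 1

Coefficients: [3, 4, 2]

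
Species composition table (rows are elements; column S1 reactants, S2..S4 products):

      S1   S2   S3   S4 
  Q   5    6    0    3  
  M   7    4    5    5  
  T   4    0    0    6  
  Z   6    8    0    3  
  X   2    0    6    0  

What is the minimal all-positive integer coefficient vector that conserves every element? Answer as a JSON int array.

Coefficients: [6, 3, 2, 4]

Q: 6·5 = 30 | 3·6+2·0+4·3 = 30
M: 6·7 = 42 | 3·4+2·5+4·5 = 42
T: 6·4 = 24 | 3·0+2·0+4·6 = 24
Z: 6·6 = 36 | 3·8+2·0+4·3 = 36
X: 6·2 = 12 | 3·0+2·6+4·0 = 12
gcd(6,3,2,4) = 1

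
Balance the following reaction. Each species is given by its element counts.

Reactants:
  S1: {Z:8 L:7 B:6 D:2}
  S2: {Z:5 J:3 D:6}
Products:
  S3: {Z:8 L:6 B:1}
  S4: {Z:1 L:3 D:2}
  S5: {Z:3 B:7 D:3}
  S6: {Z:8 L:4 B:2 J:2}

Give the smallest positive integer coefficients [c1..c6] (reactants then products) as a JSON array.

Z: 6·8+2·5 = 58 | 2·8+6·1+4·3+3·8 = 58
L: 6·7+2·0 = 42 | 2·6+6·3+4·0+3·4 = 42
B: 6·6+2·0 = 36 | 2·1+6·0+4·7+3·2 = 36
J: 6·0+2·3 = 6 | 2·0+6·0+4·0+3·2 = 6
D: 6·2+2·6 = 24 | 2·0+6·2+4·3+3·0 = 24
gcd(6,2,2,6,4,3) = 1

Coefficients: [6, 2, 2, 6, 4, 3]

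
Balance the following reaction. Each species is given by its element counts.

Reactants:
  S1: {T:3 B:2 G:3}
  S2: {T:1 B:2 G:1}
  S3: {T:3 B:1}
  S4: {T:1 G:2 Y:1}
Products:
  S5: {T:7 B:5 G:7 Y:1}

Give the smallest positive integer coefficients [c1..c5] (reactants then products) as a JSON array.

Coefficients: [4, 3, 1, 3, 3]

T: 4·3+3·1+1·3+3·1 = 21 | 3·7 = 21
B: 4·2+3·2+1·1+3·0 = 15 | 3·5 = 15
G: 4·3+3·1+1·0+3·2 = 21 | 3·7 = 21
Y: 4·0+3·0+1·0+3·1 = 3 | 3·1 = 3
gcd(4,3,1,3,3) = 1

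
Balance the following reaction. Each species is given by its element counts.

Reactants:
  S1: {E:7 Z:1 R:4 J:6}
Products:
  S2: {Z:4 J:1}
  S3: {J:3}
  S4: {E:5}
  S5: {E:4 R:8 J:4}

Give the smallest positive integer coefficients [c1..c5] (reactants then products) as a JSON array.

Coefficients: [4, 1, 5, 4, 2]

E: 4·7 = 28 | 1·0+5·0+4·5+2·4 = 28
Z: 4·1 = 4 | 1·4+5·0+4·0+2·0 = 4
R: 4·4 = 16 | 1·0+5·0+4·0+2·8 = 16
J: 4·6 = 24 | 1·1+5·3+4·0+2·4 = 24
gcd(4,1,5,4,2) = 1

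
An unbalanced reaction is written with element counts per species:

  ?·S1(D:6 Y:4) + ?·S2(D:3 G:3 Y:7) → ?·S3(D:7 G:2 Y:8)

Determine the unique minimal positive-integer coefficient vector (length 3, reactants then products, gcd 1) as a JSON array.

D: 5·6+4·3 = 42 | 6·7 = 42
G: 5·0+4·3 = 12 | 6·2 = 12
Y: 5·4+4·7 = 48 | 6·8 = 48
gcd(5,4,6) = 1

Coefficients: [5, 4, 6]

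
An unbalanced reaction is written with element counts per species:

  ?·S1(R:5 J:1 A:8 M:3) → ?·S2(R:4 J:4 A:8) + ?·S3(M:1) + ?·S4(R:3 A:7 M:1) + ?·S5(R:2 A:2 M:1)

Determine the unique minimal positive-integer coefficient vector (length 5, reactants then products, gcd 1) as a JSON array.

R: 4·5 = 20 | 1·4+5·0+2·3+5·2 = 20
J: 4·1 = 4 | 1·4+5·0+2·0+5·0 = 4
A: 4·8 = 32 | 1·8+5·0+2·7+5·2 = 32
M: 4·3 = 12 | 1·0+5·1+2·1+5·1 = 12
gcd(4,1,5,2,5) = 1

Coefficients: [4, 1, 5, 2, 5]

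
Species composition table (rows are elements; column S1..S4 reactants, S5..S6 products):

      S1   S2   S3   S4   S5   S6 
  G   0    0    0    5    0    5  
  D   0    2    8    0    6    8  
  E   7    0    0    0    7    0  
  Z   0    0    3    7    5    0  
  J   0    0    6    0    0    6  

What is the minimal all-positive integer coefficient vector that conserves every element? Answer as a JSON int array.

Coefficients: [2, 6, 1, 1, 2, 1]

G: 2·0+6·0+1·0+1·5 = 5 | 2·0+1·5 = 5
D: 2·0+6·2+1·8+1·0 = 20 | 2·6+1·8 = 20
E: 2·7+6·0+1·0+1·0 = 14 | 2·7+1·0 = 14
Z: 2·0+6·0+1·3+1·7 = 10 | 2·5+1·0 = 10
J: 2·0+6·0+1·6+1·0 = 6 | 2·0+1·6 = 6
gcd(2,6,1,1,2,1) = 1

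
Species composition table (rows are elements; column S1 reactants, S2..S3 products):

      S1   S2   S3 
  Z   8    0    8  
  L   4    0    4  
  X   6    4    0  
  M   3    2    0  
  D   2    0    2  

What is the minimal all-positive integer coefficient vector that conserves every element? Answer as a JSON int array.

Z: 2·8 = 16 | 3·0+2·8 = 16
L: 2·4 = 8 | 3·0+2·4 = 8
X: 2·6 = 12 | 3·4+2·0 = 12
M: 2·3 = 6 | 3·2+2·0 = 6
D: 2·2 = 4 | 3·0+2·2 = 4
gcd(2,3,2) = 1

Coefficients: [2, 3, 2]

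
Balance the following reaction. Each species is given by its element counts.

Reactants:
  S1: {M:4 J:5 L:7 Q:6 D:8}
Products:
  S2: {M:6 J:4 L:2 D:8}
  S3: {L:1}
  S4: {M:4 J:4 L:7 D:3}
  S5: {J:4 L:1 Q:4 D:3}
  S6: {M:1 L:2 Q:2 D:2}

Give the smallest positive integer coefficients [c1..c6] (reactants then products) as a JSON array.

M: 4·4 = 16 | 1·6+4·0+1·4+3·0+6·1 = 16
J: 4·5 = 20 | 1·4+4·0+1·4+3·4+6·0 = 20
L: 4·7 = 28 | 1·2+4·1+1·7+3·1+6·2 = 28
Q: 4·6 = 24 | 1·0+4·0+1·0+3·4+6·2 = 24
D: 4·8 = 32 | 1·8+4·0+1·3+3·3+6·2 = 32
gcd(4,1,4,1,3,6) = 1

Coefficients: [4, 1, 4, 1, 3, 6]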